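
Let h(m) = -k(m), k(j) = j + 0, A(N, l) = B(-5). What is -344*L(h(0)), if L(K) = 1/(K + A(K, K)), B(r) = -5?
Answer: 344/5 ≈ 68.800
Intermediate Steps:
A(N, l) = -5
k(j) = j
h(m) = -m
L(K) = 1/(-5 + K) (L(K) = 1/(K - 5) = 1/(-5 + K))
-344*L(h(0)) = -344/(-5 - 1*0) = -344/(-5 + 0) = -344/(-5) = -344*(-⅕) = 344/5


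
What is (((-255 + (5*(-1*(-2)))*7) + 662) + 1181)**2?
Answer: 2748964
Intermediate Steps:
(((-255 + (5*(-1*(-2)))*7) + 662) + 1181)**2 = (((-255 + (5*2)*7) + 662) + 1181)**2 = (((-255 + 10*7) + 662) + 1181)**2 = (((-255 + 70) + 662) + 1181)**2 = ((-185 + 662) + 1181)**2 = (477 + 1181)**2 = 1658**2 = 2748964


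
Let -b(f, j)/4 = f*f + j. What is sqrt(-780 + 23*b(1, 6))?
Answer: 4*I*sqrt(89) ≈ 37.736*I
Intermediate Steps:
b(f, j) = -4*j - 4*f**2 (b(f, j) = -4*(f*f + j) = -4*(f**2 + j) = -4*(j + f**2) = -4*j - 4*f**2)
sqrt(-780 + 23*b(1, 6)) = sqrt(-780 + 23*(-4*6 - 4*1**2)) = sqrt(-780 + 23*(-24 - 4*1)) = sqrt(-780 + 23*(-24 - 4)) = sqrt(-780 + 23*(-28)) = sqrt(-780 - 644) = sqrt(-1424) = 4*I*sqrt(89)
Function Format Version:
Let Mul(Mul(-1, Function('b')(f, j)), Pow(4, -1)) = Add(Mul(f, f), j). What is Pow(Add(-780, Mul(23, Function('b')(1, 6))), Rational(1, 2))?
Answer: Mul(4, I, Pow(89, Rational(1, 2))) ≈ Mul(37.736, I)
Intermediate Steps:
Function('b')(f, j) = Add(Mul(-4, j), Mul(-4, Pow(f, 2))) (Function('b')(f, j) = Mul(-4, Add(Mul(f, f), j)) = Mul(-4, Add(Pow(f, 2), j)) = Mul(-4, Add(j, Pow(f, 2))) = Add(Mul(-4, j), Mul(-4, Pow(f, 2))))
Pow(Add(-780, Mul(23, Function('b')(1, 6))), Rational(1, 2)) = Pow(Add(-780, Mul(23, Add(Mul(-4, 6), Mul(-4, Pow(1, 2))))), Rational(1, 2)) = Pow(Add(-780, Mul(23, Add(-24, Mul(-4, 1)))), Rational(1, 2)) = Pow(Add(-780, Mul(23, Add(-24, -4))), Rational(1, 2)) = Pow(Add(-780, Mul(23, -28)), Rational(1, 2)) = Pow(Add(-780, -644), Rational(1, 2)) = Pow(-1424, Rational(1, 2)) = Mul(4, I, Pow(89, Rational(1, 2)))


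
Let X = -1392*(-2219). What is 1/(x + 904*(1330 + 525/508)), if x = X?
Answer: 127/545096986 ≈ 2.3299e-7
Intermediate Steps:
X = 3088848
x = 3088848
1/(x + 904*(1330 + 525/508)) = 1/(3088848 + 904*(1330 + 525/508)) = 1/(3088848 + 904*(676165/508)) = 1/(3088848 + 152813290/127) = 1/(545096986/127) = 127/545096986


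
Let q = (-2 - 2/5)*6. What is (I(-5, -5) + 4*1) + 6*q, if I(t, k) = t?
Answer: -437/5 ≈ -87.400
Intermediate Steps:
q = -72/5 (q = (-2 - 2*⅕)*6 = (-2 - ⅖)*6 = -12/5*6 = -72/5 ≈ -14.400)
(I(-5, -5) + 4*1) + 6*q = (-5 + 4*1) + 6*(-72/5) = (-5 + 4) - 432/5 = -1 - 432/5 = -437/5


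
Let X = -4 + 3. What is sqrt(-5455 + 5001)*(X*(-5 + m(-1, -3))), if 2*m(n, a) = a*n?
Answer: 7*I*sqrt(454)/2 ≈ 74.575*I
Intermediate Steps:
X = -1
m(n, a) = a*n/2 (m(n, a) = (a*n)/2 = a*n/2)
sqrt(-5455 + 5001)*(X*(-5 + m(-1, -3))) = sqrt(-5455 + 5001)*(-(-5 + (1/2)*(-3)*(-1))) = sqrt(-454)*(-(-5 + 3/2)) = (I*sqrt(454))*(-1*(-7/2)) = (I*sqrt(454))*(7/2) = 7*I*sqrt(454)/2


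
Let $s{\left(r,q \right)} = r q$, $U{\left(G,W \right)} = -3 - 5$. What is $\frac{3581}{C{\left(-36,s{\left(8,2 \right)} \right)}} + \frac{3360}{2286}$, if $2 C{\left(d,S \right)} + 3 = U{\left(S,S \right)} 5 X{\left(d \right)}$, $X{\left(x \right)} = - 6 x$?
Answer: $\frac{703786}{1097661} \approx 0.64117$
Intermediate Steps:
$U{\left(G,W \right)} = -8$
$X{\left(x \right)} = - 6 x$
$s{\left(r,q \right)} = q r$
$C{\left(d,S \right)} = - \frac{3}{2} + 120 d$ ($C{\left(d,S \right)} = - \frac{3}{2} + \frac{\left(-8\right) 5 \left(- 6 d\right)}{2} = - \frac{3}{2} + \frac{\left(-40\right) \left(- 6 d\right)}{2} = - \frac{3}{2} + \frac{240 d}{2} = - \frac{3}{2} + 120 d$)
$\frac{3581}{C{\left(-36,s{\left(8,2 \right)} \right)}} + \frac{3360}{2286} = \frac{3581}{- \frac{3}{2} + 120 \left(-36\right)} + \frac{3360}{2286} = \frac{3581}{- \frac{3}{2} - 4320} + 3360 \cdot \frac{1}{2286} = \frac{3581}{- \frac{8643}{2}} + \frac{560}{381} = 3581 \left(- \frac{2}{8643}\right) + \frac{560}{381} = - \frac{7162}{8643} + \frac{560}{381} = \frac{703786}{1097661}$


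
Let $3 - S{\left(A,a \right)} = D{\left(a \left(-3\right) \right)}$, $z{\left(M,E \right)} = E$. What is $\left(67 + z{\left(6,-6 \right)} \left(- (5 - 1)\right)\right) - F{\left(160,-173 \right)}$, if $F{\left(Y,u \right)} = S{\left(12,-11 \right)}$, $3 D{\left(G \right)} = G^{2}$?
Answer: $451$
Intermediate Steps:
$D{\left(G \right)} = \frac{G^{2}}{3}$
$S{\left(A,a \right)} = 3 - 3 a^{2}$ ($S{\left(A,a \right)} = 3 - \frac{\left(a \left(-3\right)\right)^{2}}{3} = 3 - \frac{\left(- 3 a\right)^{2}}{3} = 3 - \frac{9 a^{2}}{3} = 3 - 3 a^{2}$)
$F{\left(Y,u \right)} = -360$ ($F{\left(Y,u \right)} = 3 - 3 \left(-11\right)^{2} = 3 - 363 = -360$)
$\left(67 + z{\left(6,-6 \right)} \left(- (5 - 1)\right)\right) - F{\left(160,-173 \right)} = \left(67 - 6 \left(- (5 - 1)\right)\right) - -360 = \left(67 - 6 \left(\left(-1\right) 4\right)\right) + 360 = \left(67 - -24\right) + 360 = \left(67 + 24\right) + 360 = 91 + 360 = 451$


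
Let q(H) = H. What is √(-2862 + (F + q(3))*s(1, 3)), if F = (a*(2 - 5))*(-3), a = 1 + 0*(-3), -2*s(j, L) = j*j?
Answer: 2*I*√717 ≈ 53.554*I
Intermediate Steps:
s(j, L) = -j²/2 (s(j, L) = -j*j/2 = -j²/2)
a = 1 (a = 1 + 0 = 1)
F = 9 (F = (1*(2 - 5))*(-3) = (1*(-3))*(-3) = -3*(-3) = 9)
√(-2862 + (F + q(3))*s(1, 3)) = √(-2862 + (9 + 3)*(-½*1²)) = √(-2862 + 12*(-½*1)) = √(-2862 + 12*(-½)) = √(-2862 - 6) = √(-2868) = 2*I*√717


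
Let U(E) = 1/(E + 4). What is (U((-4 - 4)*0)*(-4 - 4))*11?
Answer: -22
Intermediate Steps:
U(E) = 1/(4 + E)
(U((-4 - 4)*0)*(-4 - 4))*11 = ((-4 - 4)/(4 + (-4 - 4)*0))*11 = (-8/(4 - 8*0))*11 = (-8/(4 + 0))*11 = (-8/4)*11 = ((¼)*(-8))*11 = -2*11 = -22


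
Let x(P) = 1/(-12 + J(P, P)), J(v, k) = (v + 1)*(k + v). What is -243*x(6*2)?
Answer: -81/100 ≈ -0.81000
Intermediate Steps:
J(v, k) = (1 + v)*(k + v)
x(P) = 1/(-12 + 2*P + 2*P²) (x(P) = 1/(-12 + (P + P + P² + P*P)) = 1/(-12 + (P + P + P² + P²)) = 1/(-12 + (2*P + 2*P²)) = 1/(-12 + 2*P + 2*P²))
-243*x(6*2) = -243/(2*(-6 + 6*2 + (6*2)²)) = -243/(2*(-6 + 12 + 12²)) = -243/(2*(-6 + 12 + 144)) = -243/(2*150) = -243*1/300 = -81/100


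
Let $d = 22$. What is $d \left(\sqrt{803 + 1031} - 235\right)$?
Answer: $-5170 + 22 \sqrt{1834} \approx -4227.8$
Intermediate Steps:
$d \left(\sqrt{803 + 1031} - 235\right) = 22 \left(\sqrt{803 + 1031} - 235\right) = 22 \left(\sqrt{1834} - 235\right) = 22 \left(-235 + \sqrt{1834}\right) = -5170 + 22 \sqrt{1834}$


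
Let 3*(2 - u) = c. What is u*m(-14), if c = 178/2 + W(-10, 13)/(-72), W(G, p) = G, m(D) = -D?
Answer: -20951/54 ≈ -387.98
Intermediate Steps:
c = 3209/36 (c = 178/2 - 10/(-72) = 178*(½) - 10*(-1/72) = 89 + 5/36 = 3209/36 ≈ 89.139)
u = -2993/108 (u = 2 - ⅓*3209/36 = 2 - 3209/108 = -2993/108 ≈ -27.713)
u*m(-14) = -(-2993)*(-14)/108 = -2993/108*14 = -20951/54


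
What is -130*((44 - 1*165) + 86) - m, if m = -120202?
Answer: 124752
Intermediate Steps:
-130*((44 - 1*165) + 86) - m = -130*((44 - 1*165) + 86) - 1*(-120202) = -130*((44 - 165) + 86) + 120202 = -130*(-121 + 86) + 120202 = -130*(-35) + 120202 = 4550 + 120202 = 124752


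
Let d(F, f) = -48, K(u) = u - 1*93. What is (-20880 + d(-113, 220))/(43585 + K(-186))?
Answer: -10464/21653 ≈ -0.48326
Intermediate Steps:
K(u) = -93 + u (K(u) = u - 93 = -93 + u)
(-20880 + d(-113, 220))/(43585 + K(-186)) = (-20880 - 48)/(43585 + (-93 - 186)) = -20928/(43585 - 279) = -20928/43306 = -20928*1/43306 = -10464/21653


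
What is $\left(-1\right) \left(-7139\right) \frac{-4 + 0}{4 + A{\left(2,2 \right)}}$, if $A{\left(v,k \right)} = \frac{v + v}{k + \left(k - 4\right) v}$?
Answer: $-14278$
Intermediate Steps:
$A{\left(v,k \right)} = \frac{2 v}{k + v \left(-4 + k\right)}$ ($A{\left(v,k \right)} = \frac{2 v}{k + \left(-4 + k\right) v} = \frac{2 v}{k + v \left(-4 + k\right)}$)
$\left(-1\right) \left(-7139\right) \frac{-4 + 0}{4 + A{\left(2,2 \right)}} = \left(-1\right) \left(-7139\right) \frac{-4 + 0}{4 + 2 \cdot 2 \frac{1}{2 - 8 + 2 \cdot 2}} = 7139 \left(- \frac{4}{4 + 2 \cdot 2 \frac{1}{2 - 8 + 4}}\right) = 7139 \left(- \frac{4}{4 + 2 \cdot 2 \frac{1}{-2}}\right) = 7139 \left(- \frac{4}{4 + 2 \cdot 2 \left(- \frac{1}{2}\right)}\right) = 7139 \left(- \frac{4}{4 - 2}\right) = 7139 \left(- \frac{4}{2}\right) = 7139 \left(\left(-4\right) \frac{1}{2}\right) = 7139 \left(-2\right) = -14278$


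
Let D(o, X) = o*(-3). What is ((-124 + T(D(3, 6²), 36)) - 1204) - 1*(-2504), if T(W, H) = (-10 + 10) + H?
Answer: 1212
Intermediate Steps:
D(o, X) = -3*o
T(W, H) = H (T(W, H) = 0 + H = H)
((-124 + T(D(3, 6²), 36)) - 1204) - 1*(-2504) = ((-124 + 36) - 1204) - 1*(-2504) = (-88 - 1204) + 2504 = -1292 + 2504 = 1212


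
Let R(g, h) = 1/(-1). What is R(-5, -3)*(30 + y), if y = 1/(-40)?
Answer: -1199/40 ≈ -29.975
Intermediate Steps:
R(g, h) = -1
y = -1/40 ≈ -0.025000
R(-5, -3)*(30 + y) = -(30 - 1/40) = -1*1199/40 = -1199/40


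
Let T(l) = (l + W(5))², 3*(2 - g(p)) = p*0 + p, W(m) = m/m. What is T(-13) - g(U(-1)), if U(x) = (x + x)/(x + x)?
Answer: 427/3 ≈ 142.33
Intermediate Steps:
U(x) = 1 (U(x) = (2*x)/((2*x)) = (2*x)*(1/(2*x)) = 1)
W(m) = 1
g(p) = 2 - p/3 (g(p) = 2 - (p*0 + p)/3 = 2 - (0 + p)/3 = 2 - p/3)
T(l) = (1 + l)² (T(l) = (l + 1)² = (1 + l)²)
T(-13) - g(U(-1)) = (1 - 13)² - (2 - ⅓*1) = (-12)² - (2 - ⅓) = 144 - 1*5/3 = 144 - 5/3 = 427/3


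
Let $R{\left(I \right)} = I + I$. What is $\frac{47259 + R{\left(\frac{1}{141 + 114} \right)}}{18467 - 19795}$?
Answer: $- \frac{12051047}{338640} \approx -35.587$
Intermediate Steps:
$R{\left(I \right)} = 2 I$
$\frac{47259 + R{\left(\frac{1}{141 + 114} \right)}}{18467 - 19795} = \frac{47259 + \frac{2}{141 + 114}}{18467 - 19795} = \frac{47259 + \frac{2}{255}}{-1328} = \left(47259 + 2 \cdot \frac{1}{255}\right) \left(- \frac{1}{1328}\right) = \left(47259 + \frac{2}{255}\right) \left(- \frac{1}{1328}\right) = \frac{12051047}{255} \left(- \frac{1}{1328}\right) = - \frac{12051047}{338640}$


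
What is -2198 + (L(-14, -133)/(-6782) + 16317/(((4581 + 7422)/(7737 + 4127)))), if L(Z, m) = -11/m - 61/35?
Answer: 125681229210022/9022315015 ≈ 13930.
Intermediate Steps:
L(Z, m) = -61/35 - 11/m (L(Z, m) = -11/m - 61*1/35 = -11/m - 61/35 = -61/35 - 11/m)
-2198 + (L(-14, -133)/(-6782) + 16317/(((4581 + 7422)/(7737 + 4127)))) = -2198 + ((-61/35 - 11/(-133))/(-6782) + 16317/(((4581 + 7422)/(7737 + 4127)))) = -2198 + ((-61/35 - 11*(-1/133))*(-1/6782) + 16317/((12003/11864))) = -2198 + ((-61/35 + 11/133)*(-1/6782) + 16317/((12003*(1/11864)))) = -2198 + (-1104/665*(-1/6782) + 16317/(12003/11864)) = -2198 + (552/2255015 + 16317*(11864/12003)) = -2198 + (552/2255015 + 64528296/4001) = -2198 + 145512277612992/9022315015 = 125681229210022/9022315015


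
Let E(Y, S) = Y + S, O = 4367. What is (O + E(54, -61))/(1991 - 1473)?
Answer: 2180/259 ≈ 8.4170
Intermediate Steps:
E(Y, S) = S + Y
(O + E(54, -61))/(1991 - 1473) = (4367 + (-61 + 54))/(1991 - 1473) = (4367 - 7)/518 = 4360*(1/518) = 2180/259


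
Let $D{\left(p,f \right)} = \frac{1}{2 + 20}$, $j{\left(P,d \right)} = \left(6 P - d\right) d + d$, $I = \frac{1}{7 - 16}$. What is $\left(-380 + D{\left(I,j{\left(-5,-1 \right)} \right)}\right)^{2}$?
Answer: $\frac{69872881}{484} \approx 1.4437 \cdot 10^{5}$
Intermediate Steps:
$I = - \frac{1}{9}$ ($I = \frac{1}{-9} = - \frac{1}{9} \approx -0.11111$)
$j{\left(P,d \right)} = d + d \left(- d + 6 P\right)$ ($j{\left(P,d \right)} = \left(- d + 6 P\right) d + d = d \left(- d + 6 P\right) + d = d + d \left(- d + 6 P\right)$)
$D{\left(p,f \right)} = \frac{1}{22}$
$\left(-380 + D{\left(I,j{\left(-5,-1 \right)} \right)}\right)^{2} = \left(-380 + \frac{1}{22}\right)^{2} = \left(- \frac{8359}{22}\right)^{2} = \frac{69872881}{484}$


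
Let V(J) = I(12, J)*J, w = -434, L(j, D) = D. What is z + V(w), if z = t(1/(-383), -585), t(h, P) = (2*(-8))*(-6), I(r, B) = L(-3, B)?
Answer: 188452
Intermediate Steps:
I(r, B) = B
t(h, P) = 96 (t(h, P) = -16*(-6) = 96)
z = 96
V(J) = J² (V(J) = J*J = J²)
z + V(w) = 96 + (-434)² = 96 + 188356 = 188452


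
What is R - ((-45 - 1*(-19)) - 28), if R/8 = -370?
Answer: -2906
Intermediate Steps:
R = -2960 (R = 8*(-370) = -2960)
R - ((-45 - 1*(-19)) - 28) = -2960 - ((-45 - 1*(-19)) - 28) = -2960 - ((-45 + 19) - 28) = -2960 - (-26 - 28) = -2960 - 1*(-54) = -2960 + 54 = -2906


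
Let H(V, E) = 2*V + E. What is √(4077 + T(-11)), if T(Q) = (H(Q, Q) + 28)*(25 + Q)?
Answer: √4007 ≈ 63.301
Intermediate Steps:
H(V, E) = E + 2*V
T(Q) = (25 + Q)*(28 + 3*Q) (T(Q) = ((Q + 2*Q) + 28)*(25 + Q) = (3*Q + 28)*(25 + Q) = (28 + 3*Q)*(25 + Q) = (25 + Q)*(28 + 3*Q))
√(4077 + T(-11)) = √(4077 + (700 + 3*(-11)² + 103*(-11))) = √(4077 + (700 + 3*121 - 1133)) = √(4077 + (700 + 363 - 1133)) = √(4077 - 70) = √4007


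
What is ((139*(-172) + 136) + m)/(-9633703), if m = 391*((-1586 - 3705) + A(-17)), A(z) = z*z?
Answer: 1979554/9633703 ≈ 0.20548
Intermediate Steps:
A(z) = z²
m = -1955782 (m = 391*((-1586 - 3705) + (-17)²) = 391*(-5291 + 289) = 391*(-5002) = -1955782)
((139*(-172) + 136) + m)/(-9633703) = ((139*(-172) + 136) - 1955782)/(-9633703) = ((-23908 + 136) - 1955782)*(-1/9633703) = (-23772 - 1955782)*(-1/9633703) = -1979554*(-1/9633703) = 1979554/9633703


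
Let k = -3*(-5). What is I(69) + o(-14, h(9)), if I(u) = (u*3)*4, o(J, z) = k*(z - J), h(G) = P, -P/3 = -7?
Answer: 1353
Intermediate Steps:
P = 21 (P = -3*(-7) = 21)
k = 15
h(G) = 21
o(J, z) = -15*J + 15*z (o(J, z) = 15*(z - J) = -15*J + 15*z)
I(u) = 12*u (I(u) = (3*u)*4 = 12*u)
I(69) + o(-14, h(9)) = 12*69 + (-15*(-14) + 15*21) = 828 + (210 + 315) = 828 + 525 = 1353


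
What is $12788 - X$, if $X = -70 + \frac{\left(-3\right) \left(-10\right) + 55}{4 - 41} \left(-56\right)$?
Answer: $\frac{470986}{37} \approx 12729.0$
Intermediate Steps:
$X = \frac{2170}{37}$ ($X = -70 + \frac{30 + 55}{-37} \left(-56\right) = -70 + 85 \left(- \frac{1}{37}\right) \left(-56\right) = -70 - - \frac{4760}{37} = -70 + \frac{4760}{37} = \frac{2170}{37} \approx 58.649$)
$12788 - X = 12788 - \frac{2170}{37} = \frac{470986}{37}$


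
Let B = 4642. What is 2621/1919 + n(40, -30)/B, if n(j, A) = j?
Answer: 6121721/4453999 ≈ 1.3744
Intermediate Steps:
2621/1919 + n(40, -30)/B = 2621/1919 + 40/4642 = 2621*(1/1919) + 40*(1/4642) = 2621/1919 + 20/2321 = 6121721/4453999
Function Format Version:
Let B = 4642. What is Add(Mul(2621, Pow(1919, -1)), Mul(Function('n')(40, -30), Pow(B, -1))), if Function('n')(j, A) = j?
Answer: Rational(6121721, 4453999) ≈ 1.3744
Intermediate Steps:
Add(Mul(2621, Pow(1919, -1)), Mul(Function('n')(40, -30), Pow(B, -1))) = Add(Mul(2621, Pow(1919, -1)), Mul(40, Pow(4642, -1))) = Add(Mul(2621, Rational(1, 1919)), Mul(40, Rational(1, 4642))) = Add(Rational(2621, 1919), Rational(20, 2321)) = Rational(6121721, 4453999)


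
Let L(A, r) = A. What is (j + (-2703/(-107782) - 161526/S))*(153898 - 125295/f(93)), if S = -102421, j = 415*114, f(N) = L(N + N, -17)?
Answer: 4961607915382572051765/684426693764 ≈ 7.2493e+9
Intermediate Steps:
f(N) = 2*N (f(N) = N + N = 2*N)
j = 47310
(j + (-2703/(-107782) - 161526/S))*(153898 - 125295/f(93)) = (47310 + (-2703/(-107782) - 161526/(-102421)))*(153898 - 125295/(2*93)) = (47310 + (-2703*(-1/107782) - 161526*(-1/102421)))*(153898 - 125295/186) = (47310 + (2703/107782 + 161526/102421))*(153898 - 125295*1/186) = (47310 + 17686439295/11039140222)*(153898 - 41765/62) = (522279410342115/11039140222)*(9499911/62) = 4961607915382572051765/684426693764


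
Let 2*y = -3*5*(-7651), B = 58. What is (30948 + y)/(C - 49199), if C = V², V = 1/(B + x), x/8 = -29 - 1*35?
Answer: -18206329338/10140701083 ≈ -1.7954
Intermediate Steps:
x = -512 (x = 8*(-29 - 1*35) = 8*(-29 - 35) = 8*(-64) = -512)
y = 114765/2 (y = (-3*5*(-7651))/2 = (-15*(-7651))/2 = (½)*114765 = 114765/2 ≈ 57383.)
V = -1/454 (V = 1/(58 - 512) = 1/(-454) = -1/454 ≈ -0.0022026)
C = 1/206116 (C = (-1/454)² = 1/206116 ≈ 4.8516e-6)
(30948 + y)/(C - 49199) = (30948 + 114765/2)/(1/206116 - 49199) = 176661/(2*(-10140701083/206116)) = (176661/2)*(-206116/10140701083) = -18206329338/10140701083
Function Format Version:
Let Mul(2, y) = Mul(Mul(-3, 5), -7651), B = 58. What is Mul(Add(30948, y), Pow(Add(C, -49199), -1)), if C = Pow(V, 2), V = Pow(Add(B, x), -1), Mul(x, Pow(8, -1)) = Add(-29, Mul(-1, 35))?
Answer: Rational(-18206329338, 10140701083) ≈ -1.7954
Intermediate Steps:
x = -512 (x = Mul(8, Add(-29, Mul(-1, 35))) = Mul(8, Add(-29, -35)) = Mul(8, -64) = -512)
y = Rational(114765, 2) (y = Mul(Rational(1, 2), Mul(Mul(-3, 5), -7651)) = Mul(Rational(1, 2), Mul(-15, -7651)) = Mul(Rational(1, 2), 114765) = Rational(114765, 2) ≈ 57383.)
V = Rational(-1, 454) (V = Pow(Add(58, -512), -1) = Pow(-454, -1) = Rational(-1, 454) ≈ -0.0022026)
C = Rational(1, 206116) (C = Pow(Rational(-1, 454), 2) = Rational(1, 206116) ≈ 4.8516e-6)
Mul(Add(30948, y), Pow(Add(C, -49199), -1)) = Mul(Add(30948, Rational(114765, 2)), Pow(Add(Rational(1, 206116), -49199), -1)) = Mul(Rational(176661, 2), Pow(Rational(-10140701083, 206116), -1)) = Mul(Rational(176661, 2), Rational(-206116, 10140701083)) = Rational(-18206329338, 10140701083)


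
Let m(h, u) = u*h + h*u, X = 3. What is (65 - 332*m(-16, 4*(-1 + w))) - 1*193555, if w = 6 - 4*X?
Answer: -490962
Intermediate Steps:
w = -6 (w = 6 - 4*3 = 6 - 12 = -6)
m(h, u) = 2*h*u (m(h, u) = h*u + h*u = 2*h*u)
(65 - 332*m(-16, 4*(-1 + w))) - 1*193555 = (65 - 664*(-16)*4*(-1 - 6)) - 1*193555 = (65 - 664*(-16)*4*(-7)) - 193555 = (65 - 664*(-16)*(-28)) - 193555 = (65 - 332*896) - 193555 = (65 - 297472) - 193555 = -297407 - 193555 = -490962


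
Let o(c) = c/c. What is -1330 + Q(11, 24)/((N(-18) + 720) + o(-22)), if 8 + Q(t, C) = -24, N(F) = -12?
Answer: -943002/709 ≈ -1330.0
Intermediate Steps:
o(c) = 1
Q(t, C) = -32 (Q(t, C) = -8 - 24 = -32)
-1330 + Q(11, 24)/((N(-18) + 720) + o(-22)) = -1330 - 32/((-12 + 720) + 1) = -1330 - 32/(708 + 1) = -1330 - 32/709 = -943002/709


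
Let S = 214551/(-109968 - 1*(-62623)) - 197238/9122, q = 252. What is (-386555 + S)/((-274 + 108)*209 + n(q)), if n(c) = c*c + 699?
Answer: -83478545056141/6372189542405 ≈ -13.100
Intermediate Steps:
S = -5647683666/215940545 (S = 214551/(-109968 + 62623) - 197238*1/9122 = 214551/(-47345) - 98619/4561 = 214551*(-1/47345) - 98619/4561 = -214551/47345 - 98619/4561 = -5647683666/215940545 ≈ -26.154)
n(c) = 699 + c**2 (n(c) = c**2 + 699 = 699 + c**2)
(-386555 + S)/((-274 + 108)*209 + n(q)) = (-386555 - 5647683666/215940545)/((-274 + 108)*209 + (699 + 252**2)) = -83478545056141/(215940545*(-166*209 + (699 + 63504))) = -83478545056141/(215940545*(-34694 + 64203)) = -83478545056141/215940545/29509 = -83478545056141/215940545*1/29509 = -83478545056141/6372189542405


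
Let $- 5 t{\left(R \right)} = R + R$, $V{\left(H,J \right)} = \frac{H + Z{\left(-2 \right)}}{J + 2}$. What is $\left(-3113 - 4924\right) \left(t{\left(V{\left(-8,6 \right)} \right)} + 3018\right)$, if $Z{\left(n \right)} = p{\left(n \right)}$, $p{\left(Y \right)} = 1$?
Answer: $- \frac{485169579}{20} \approx -2.4258 \cdot 10^{7}$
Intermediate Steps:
$Z{\left(n \right)} = 1$
$V{\left(H,J \right)} = \frac{1 + H}{2 + J}$ ($V{\left(H,J \right)} = \frac{H + 1}{J + 2} = \frac{1 + H}{2 + J}$)
$t{\left(R \right)} = - \frac{2 R}{5}$ ($t{\left(R \right)} = - \frac{R + R}{5} = - \frac{2 R}{5}$)
$\left(-3113 - 4924\right) \left(t{\left(V{\left(-8,6 \right)} \right)} + 3018\right) = \left(-3113 - 4924\right) \left(- \frac{2 \frac{1 - 8}{2 + 6}}{5} + 3018\right) = - 8037 \left(- \frac{2 \cdot \frac{1}{8} \left(-7\right)}{5} + 3018\right) = - 8037 \left(\left(- \frac{2}{5}\right) \left(- \frac{7}{8}\right) + 3018\right) = - 8037 \left(\frac{7}{20} + 3018\right) = \left(-8037\right) \frac{60367}{20} = - \frac{485169579}{20}$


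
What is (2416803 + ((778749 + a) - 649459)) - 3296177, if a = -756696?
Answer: -1506780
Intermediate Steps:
(2416803 + ((778749 + a) - 649459)) - 3296177 = (2416803 + ((778749 - 756696) - 649459)) - 3296177 = (2416803 + (22053 - 649459)) - 3296177 = (2416803 - 627406) - 3296177 = 1789397 - 3296177 = -1506780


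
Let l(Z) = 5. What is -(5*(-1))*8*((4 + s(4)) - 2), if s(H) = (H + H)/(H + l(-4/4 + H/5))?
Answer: 1040/9 ≈ 115.56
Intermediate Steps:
s(H) = 2*H/(5 + H) (s(H) = (H + H)/(H + 5) = (2*H)/(5 + H) = 2*H/(5 + H))
-(5*(-1))*8*((4 + s(4)) - 2) = -(5*(-1))*8*((4 + 2*4/(5 + 4)) - 2) = -(-5*8)*((4 + 2*4/9) - 2) = -(-40)*((4 + 2*4*(1/9)) - 2) = -(-40)*((4 + 8/9) - 2) = -(-40)*(44/9 - 2) = -(-40)*26/9 = -1*(-1040/9) = 1040/9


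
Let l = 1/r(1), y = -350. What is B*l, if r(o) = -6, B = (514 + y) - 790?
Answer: 313/3 ≈ 104.33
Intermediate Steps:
B = -626 (B = (514 - 350) - 790 = 164 - 790 = -626)
l = -⅙ (l = 1/(-6) = -⅙ ≈ -0.16667)
B*l = -626*(-⅙) = 313/3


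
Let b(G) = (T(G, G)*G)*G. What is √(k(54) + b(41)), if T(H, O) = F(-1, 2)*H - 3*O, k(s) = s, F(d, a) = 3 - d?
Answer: 5*√2759 ≈ 262.63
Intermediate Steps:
T(H, O) = -3*O + 4*H (T(H, O) = (3 - 1*(-1))*H - 3*O = (3 + 1)*H - 3*O = 4*H - 3*O = -3*O + 4*H)
b(G) = G³ (b(G) = ((-3*G + 4*G)*G)*G = (G*G)*G = G²*G = G³)
√(k(54) + b(41)) = √(54 + 41³) = √(54 + 68921) = √68975 = 5*√2759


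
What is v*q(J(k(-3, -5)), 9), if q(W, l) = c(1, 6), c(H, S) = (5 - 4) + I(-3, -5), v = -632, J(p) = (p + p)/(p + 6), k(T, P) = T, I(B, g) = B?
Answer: 1264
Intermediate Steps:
J(p) = 2*p/(6 + p) (J(p) = (2*p)/(6 + p) = 2*p/(6 + p))
c(H, S) = -2 (c(H, S) = (5 - 4) - 3 = 1 - 3 = -2)
q(W, l) = -2
v*q(J(k(-3, -5)), 9) = -632*(-2) = 1264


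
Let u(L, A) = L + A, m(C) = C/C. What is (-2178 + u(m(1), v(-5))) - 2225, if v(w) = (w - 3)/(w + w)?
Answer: -22006/5 ≈ -4401.2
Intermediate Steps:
m(C) = 1
v(w) = (-3 + w)/(2*w) (v(w) = (-3 + w)/((2*w)) = (-3 + w)*(1/(2*w)) = (-3 + w)/(2*w))
u(L, A) = A + L
(-2178 + u(m(1), v(-5))) - 2225 = (-2178 + ((1/2)*(-3 - 5)/(-5) + 1)) - 2225 = (-2178 + ((1/2)*(-1/5)*(-8) + 1)) - 2225 = (-2178 + (4/5 + 1)) - 2225 = (-2178 + 9/5) - 2225 = -10881/5 - 2225 = -22006/5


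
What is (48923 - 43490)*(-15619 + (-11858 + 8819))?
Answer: -101368914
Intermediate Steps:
(48923 - 43490)*(-15619 + (-11858 + 8819)) = 5433*(-15619 - 3039) = 5433*(-18658) = -101368914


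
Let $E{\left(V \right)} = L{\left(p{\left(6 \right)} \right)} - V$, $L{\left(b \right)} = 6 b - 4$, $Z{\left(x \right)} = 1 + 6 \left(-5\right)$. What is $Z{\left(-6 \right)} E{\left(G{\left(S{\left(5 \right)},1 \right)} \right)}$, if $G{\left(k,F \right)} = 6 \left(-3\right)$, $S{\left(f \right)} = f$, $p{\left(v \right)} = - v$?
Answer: $638$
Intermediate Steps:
$Z{\left(x \right)} = -29$ ($Z{\left(x \right)} = 1 - 30 = -29$)
$G{\left(k,F \right)} = -18$
$L{\left(b \right)} = -4 + 6 b$
$E{\left(V \right)} = -40 - V$ ($E{\left(V \right)} = \left(-4 + 6 \left(\left(-1\right) 6\right)\right) - V = \left(-4 + 6 \left(-6\right)\right) - V = \left(-4 - 36\right) - V = -40 - V$)
$Z{\left(-6 \right)} E{\left(G{\left(S{\left(5 \right)},1 \right)} \right)} = - 29 \left(-40 - -18\right) = - 29 \left(-40 + 18\right) = \left(-29\right) \left(-22\right) = 638$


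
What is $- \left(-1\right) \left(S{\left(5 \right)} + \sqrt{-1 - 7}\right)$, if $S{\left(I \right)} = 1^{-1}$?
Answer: $1 + 2 i \sqrt{2} \approx 1.0 + 2.8284 i$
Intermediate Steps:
$S{\left(I \right)} = 1$
$- \left(-1\right) \left(S{\left(5 \right)} + \sqrt{-1 - 7}\right) = - \left(-1\right) \left(1 + \sqrt{-1 - 7}\right) = - \left(-1\right) \left(1 + \sqrt{-8}\right) = - \left(-1\right) \left(1 + 2 i \sqrt{2}\right) = - (-1 - 2 i \sqrt{2}) = 1 + 2 i \sqrt{2}$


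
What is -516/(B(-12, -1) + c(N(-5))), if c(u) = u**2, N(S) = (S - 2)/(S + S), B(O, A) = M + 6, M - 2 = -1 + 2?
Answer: -51600/949 ≈ -54.373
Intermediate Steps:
M = 3 (M = 2 + (-1 + 2) = 2 + 1 = 3)
B(O, A) = 9 (B(O, A) = 3 + 6 = 9)
N(S) = (-2 + S)/(2*S) (N(S) = (-2 + S)/((2*S)) = (-2 + S)*(1/(2*S)) = (-2 + S)/(2*S))
-516/(B(-12, -1) + c(N(-5))) = -516/(9 + ((1/2)*(-2 - 5)/(-5))**2) = -516/(9 + ((1/2)*(-1/5)*(-7))**2) = -516/(9 + (7/10)**2) = -516/(9 + 49/100) = -516/949/100 = -516*100/949 = -51600/949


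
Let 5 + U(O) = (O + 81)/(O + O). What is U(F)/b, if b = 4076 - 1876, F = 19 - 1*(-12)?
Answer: -9/6200 ≈ -0.0014516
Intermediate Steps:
F = 31 (F = 19 + 12 = 31)
b = 2200
U(O) = -5 + (81 + O)/(2*O) (U(O) = -5 + (O + 81)/(O + O) = -5 + (81 + O)/((2*O)) = -5 + (81 + O)*(1/(2*O)) = -5 + (81 + O)/(2*O))
U(F)/b = ((9/2)*(9 - 1*31)/31)/2200 = ((9/2)*(1/31)*(9 - 31))*(1/2200) = ((9/2)*(1/31)*(-22))*(1/2200) = -99/31*1/2200 = -9/6200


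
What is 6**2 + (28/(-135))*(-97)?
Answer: 7576/135 ≈ 56.119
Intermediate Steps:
6**2 + (28/(-135))*(-97) = 36 + (28*(-1/135))*(-97) = 36 - 28/135*(-97) = 36 + 2716/135 = 7576/135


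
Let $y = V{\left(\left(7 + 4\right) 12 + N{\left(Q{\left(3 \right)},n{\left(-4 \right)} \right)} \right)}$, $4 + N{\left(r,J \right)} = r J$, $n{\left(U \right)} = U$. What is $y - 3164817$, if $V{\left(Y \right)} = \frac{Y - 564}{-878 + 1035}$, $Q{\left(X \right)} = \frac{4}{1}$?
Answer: $- \frac{496876721}{157} \approx -3.1648 \cdot 10^{6}$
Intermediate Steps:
$Q{\left(X \right)} = 4$ ($Q{\left(X \right)} = 4 \cdot 1 = 4$)
$N{\left(r,J \right)} = -4 + J r$ ($N{\left(r,J \right)} = -4 + r J = -4 + J r$)
$V{\left(Y \right)} = - \frac{564}{157} + \frac{Y}{157}$ ($V{\left(Y \right)} = \frac{-564 + Y}{157} = \left(-564 + Y\right) \frac{1}{157} = - \frac{564}{157} + \frac{Y}{157}$)
$y = - \frac{452}{157}$ ($y = - \frac{564}{157} + \frac{\left(7 + 4\right) 12 - 20}{157} = - \frac{564}{157} + \frac{11 \cdot 12 - 20}{157} = - \frac{564}{157} + \frac{132 - 20}{157} = - \frac{564}{157} + \frac{1}{157} \cdot 112 = - \frac{564}{157} + \frac{112}{157} = - \frac{452}{157} \approx -2.879$)
$y - 3164817 = - \frac{452}{157} - 3164817 = - \frac{496876721}{157}$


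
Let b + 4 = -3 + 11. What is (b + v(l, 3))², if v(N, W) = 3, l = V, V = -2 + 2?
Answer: 49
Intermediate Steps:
V = 0
l = 0
b = 4 (b = -4 + (-3 + 11) = -4 + 8 = 4)
(b + v(l, 3))² = (4 + 3)² = 7² = 49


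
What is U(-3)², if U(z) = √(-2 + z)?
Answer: -5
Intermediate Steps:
U(-3)² = (√(-2 - 3))² = (√(-5))² = (I*√5)² = -5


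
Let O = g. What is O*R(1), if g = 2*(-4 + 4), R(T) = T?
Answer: 0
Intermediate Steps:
g = 0 (g = 2*0 = 0)
O = 0
O*R(1) = 0*1 = 0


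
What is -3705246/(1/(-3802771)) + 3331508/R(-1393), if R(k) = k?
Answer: 19627651433744230/1393 ≈ 1.4090e+13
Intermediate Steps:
-3705246/(1/(-3802771)) + 3331508/R(-1393) = -3705246/(1/(-3802771)) + 3331508/(-1393) = -3705246/(-1/3802771) + 3331508*(-1/1393) = -3705246*(-3802771) - 3331508/1393 = 14090202036666 - 3331508/1393 = 19627651433744230/1393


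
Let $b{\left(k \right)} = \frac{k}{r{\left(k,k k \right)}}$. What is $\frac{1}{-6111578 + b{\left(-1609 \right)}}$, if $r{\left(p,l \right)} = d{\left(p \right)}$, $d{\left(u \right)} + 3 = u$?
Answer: $- \frac{1612}{9851862127} \approx -1.6362 \cdot 10^{-7}$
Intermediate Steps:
$d{\left(u \right)} = -3 + u$
$r{\left(p,l \right)} = -3 + p$
$b{\left(k \right)} = \frac{k}{-3 + k}$
$\frac{1}{-6111578 + b{\left(-1609 \right)}} = \frac{1}{-6111578 - \frac{1609}{-3 - 1609}} = \frac{1}{-6111578 - \frac{1609}{-1612}} = \frac{1}{-6111578 - - \frac{1609}{1612}} = \frac{1}{-6111578 + \frac{1609}{1612}} = \frac{1}{- \frac{9851862127}{1612}} = - \frac{1612}{9851862127}$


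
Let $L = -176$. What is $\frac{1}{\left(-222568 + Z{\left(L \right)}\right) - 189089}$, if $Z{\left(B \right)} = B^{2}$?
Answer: $- \frac{1}{380681} \approx -2.6269 \cdot 10^{-6}$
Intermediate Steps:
$\frac{1}{\left(-222568 + Z{\left(L \right)}\right) - 189089} = \frac{1}{\left(-222568 + \left(-176\right)^{2}\right) - 189089} = \frac{1}{\left(-222568 + 30976\right) - 189089} = \frac{1}{-191592 - 189089} = \frac{1}{-380681} = - \frac{1}{380681}$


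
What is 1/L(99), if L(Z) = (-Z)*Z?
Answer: -1/9801 ≈ -0.00010203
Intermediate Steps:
L(Z) = -Z²
1/L(99) = 1/(-1*99²) = 1/(-1*9801) = 1/(-9801) = -1/9801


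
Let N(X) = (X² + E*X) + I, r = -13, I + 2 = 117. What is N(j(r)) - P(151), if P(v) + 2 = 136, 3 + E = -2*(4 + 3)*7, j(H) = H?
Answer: 1463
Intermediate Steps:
I = 115 (I = -2 + 117 = 115)
E = -101 (E = -3 - 2*(4 + 3)*7 = -3 - 2*7*7 = -3 - 14*7 = -3 - 98 = -101)
P(v) = 134 (P(v) = -2 + 136 = 134)
N(X) = 115 + X² - 101*X (N(X) = (X² - 101*X) + 115 = 115 + X² - 101*X)
N(j(r)) - P(151) = (115 + (-13)² - 101*(-13)) - 1*134 = (115 + 169 + 1313) - 134 = 1597 - 134 = 1463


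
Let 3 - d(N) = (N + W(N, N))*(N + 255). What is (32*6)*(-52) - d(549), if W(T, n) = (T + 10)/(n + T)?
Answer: 79022753/183 ≈ 4.3182e+5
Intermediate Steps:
W(T, n) = (10 + T)/(T + n)
d(N) = 3 - (255 + N)*(N + (10 + N)/(2*N)) (d(N) = 3 - (N + (10 + N)/(N + N))*(N + 255) = 3 - (N + (10 + N)/((2*N)))*(255 + N) = 3 - (N + (1/(2*N))*(10 + N))*(255 + N) = 3 - (N + (10 + N)/(2*N))*(255 + N) = 3 - (255 + N)*(N + (10 + N)/(2*N)))
(32*6)*(-52) - d(549) = (32*6)*(-52) - (-259/2 - 1*549² - 1275/549 - 511/2*549) = 192*(-52) - (-259/2 - 1*301401 - 1275*1/549 - 280539/2) = -9984 - (-259/2 - 301401 - 425/183 - 280539/2) = -9984 - 1*(-80849825/183) = -9984 + 80849825/183 = 79022753/183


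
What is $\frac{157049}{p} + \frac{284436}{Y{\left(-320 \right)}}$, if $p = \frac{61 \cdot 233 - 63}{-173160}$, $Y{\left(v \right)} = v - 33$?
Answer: $- \frac{960372027792}{499495} \approx -1.9227 \cdot 10^{6}$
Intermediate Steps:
$Y{\left(v \right)} = -33 + v$ ($Y{\left(v \right)} = v - 33 = -33 + v$)
$p = - \frac{1415}{17316}$ ($p = \left(14213 - 63\right) \left(- \frac{1}{173160}\right) = 14150 \left(- \frac{1}{173160}\right) = - \frac{1415}{17316} \approx -0.081716$)
$\frac{157049}{p} + \frac{284436}{Y{\left(-320 \right)}} = \frac{157049}{- \frac{1415}{17316}} + \frac{284436}{-33 - 320} = 157049 \left(- \frac{17316}{1415}\right) + \frac{284436}{-353} = - \frac{2719460484}{1415} + 284436 \left(- \frac{1}{353}\right) = - \frac{2719460484}{1415} - \frac{284436}{353} = - \frac{960372027792}{499495}$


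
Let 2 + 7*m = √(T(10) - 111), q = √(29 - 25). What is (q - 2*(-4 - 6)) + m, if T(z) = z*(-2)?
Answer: 152/7 + I*√131/7 ≈ 21.714 + 1.6351*I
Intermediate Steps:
T(z) = -2*z
q = 2 (q = √4 = 2)
m = -2/7 + I*√131/7 (m = -2/7 + √(-2*10 - 111)/7 = -2/7 + √(-20 - 111)/7 = -2/7 + √(-131)/7 = -2/7 + (I*√131)/7 = -2/7 + I*√131/7 ≈ -0.28571 + 1.6351*I)
(q - 2*(-4 - 6)) + m = (2 - 2*(-4 - 6)) + (-2/7 + I*√131/7) = (2 - 2*(-10)) + (-2/7 + I*√131/7) = (2 + 20) + (-2/7 + I*√131/7) = 22 + (-2/7 + I*√131/7) = 152/7 + I*√131/7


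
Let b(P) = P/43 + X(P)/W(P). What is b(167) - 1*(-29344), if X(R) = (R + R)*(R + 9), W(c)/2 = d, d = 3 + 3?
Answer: 4417805/129 ≈ 34247.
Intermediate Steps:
d = 6
W(c) = 12 (W(c) = 2*6 = 12)
X(R) = 2*R*(9 + R) (X(R) = (2*R)*(9 + R) = 2*R*(9 + R))
b(P) = P/43 + P*(9 + P)/6 (b(P) = P/43 + (2*P*(9 + P))/12 = P*(1/43) + (2*P*(9 + P))*(1/12) = P/43 + P*(9 + P)/6)
b(167) - 1*(-29344) = (1/258)*167*(393 + 43*167) - 1*(-29344) = (1/258)*167*(393 + 7181) + 29344 = (1/258)*167*7574 + 29344 = 632429/129 + 29344 = 4417805/129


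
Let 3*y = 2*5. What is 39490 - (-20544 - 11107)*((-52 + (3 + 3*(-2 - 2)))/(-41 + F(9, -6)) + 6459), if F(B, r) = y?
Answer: 23111274920/113 ≈ 2.0452e+8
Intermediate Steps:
y = 10/3 (y = (2*5)/3 = (⅓)*10 = 10/3 ≈ 3.3333)
F(B, r) = 10/3
39490 - (-20544 - 11107)*((-52 + (3 + 3*(-2 - 2)))/(-41 + F(9, -6)) + 6459) = 39490 - (-20544 - 11107)*((-52 + (3 + 3*(-2 - 2)))/(-41 + 10/3) + 6459) = 39490 - (-31651)*((-52 + (3 + 3*(-4)))/(-113/3) + 6459) = 39490 - (-31651)*(-3*(-52 + (3 - 12))/113 + 6459) = 39490 - (-31651)*(-3*(-52 - 9)/113 + 6459) = 39490 - (-31651)*(-3/113*(-61) + 6459) = 39490 - (-31651)*(183/113 + 6459) = 39490 - (-31651)*730050/113 = 39490 - 1*(-23106812550/113) = 39490 + 23106812550/113 = 23111274920/113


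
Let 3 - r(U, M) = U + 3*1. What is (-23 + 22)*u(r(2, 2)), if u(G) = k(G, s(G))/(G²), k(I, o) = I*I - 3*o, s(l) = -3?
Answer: -13/4 ≈ -3.2500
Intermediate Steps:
r(U, M) = -U (r(U, M) = 3 - (U + 3*1) = 3 - (U + 3) = 3 - (3 + U) = 3 + (-3 - U) = -U)
k(I, o) = I² - 3*o
u(G) = (9 + G²)/G² (u(G) = (G² - 3*(-3))/(G²) = (G² + 9)/G² = (9 + G²)/G²)
(-23 + 22)*u(r(2, 2)) = (-23 + 22)*(1 + 9/(-1*2)²) = -(1 + 9/(-2)²) = -(1 + 9*(¼)) = -(1 + 9/4) = -1*13/4 = -13/4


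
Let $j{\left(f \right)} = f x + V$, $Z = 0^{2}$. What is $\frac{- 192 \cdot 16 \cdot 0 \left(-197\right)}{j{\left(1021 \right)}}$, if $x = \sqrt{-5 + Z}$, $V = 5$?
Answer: $0$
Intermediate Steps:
$Z = 0$
$x = i \sqrt{5}$ ($x = \sqrt{-5 + 0} = \sqrt{-5} = i \sqrt{5} \approx 2.2361 i$)
$j{\left(f \right)} = 5 + i f \sqrt{5}$ ($j{\left(f \right)} = f i \sqrt{5} + 5 = i f \sqrt{5} + 5 = 5 + i f \sqrt{5}$)
$\frac{- 192 \cdot 16 \cdot 0 \left(-197\right)}{j{\left(1021 \right)}} = \frac{- 192 \cdot 16 \cdot 0 \left(-197\right)}{5 + i 1021 \sqrt{5}} = \frac{\left(-192\right) 0 \left(-197\right)}{5 + 1021 i \sqrt{5}} = \frac{0 \left(-197\right)}{5 + 1021 i \sqrt{5}} = \frac{0}{5 + 1021 i \sqrt{5}} = 0$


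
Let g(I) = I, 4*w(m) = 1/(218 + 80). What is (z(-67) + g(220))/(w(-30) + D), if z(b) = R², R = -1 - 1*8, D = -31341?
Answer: -358792/37358471 ≈ -0.0096040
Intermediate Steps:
w(m) = 1/1192 (w(m) = 1/(4*(218 + 80)) = (¼)/298 = (¼)*(1/298) = 1/1192)
R = -9 (R = -1 - 8 = -9)
z(b) = 81 (z(b) = (-9)² = 81)
(z(-67) + g(220))/(w(-30) + D) = (81 + 220)/(1/1192 - 31341) = 301/(-37358471/1192) = 301*(-1192/37358471) = -358792/37358471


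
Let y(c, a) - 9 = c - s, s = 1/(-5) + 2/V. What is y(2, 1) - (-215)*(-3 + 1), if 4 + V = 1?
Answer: -6272/15 ≈ -418.13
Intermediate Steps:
V = -3 (V = -4 + 1 = -3)
s = -13/15 (s = 1/(-5) + 2/(-3) = 1*(-⅕) + 2*(-⅓) = -⅕ - ⅔ = -13/15 ≈ -0.86667)
y(c, a) = 148/15 + c (y(c, a) = 9 + (c - 1*(-13/15)) = 9 + (c + 13/15) = 9 + (13/15 + c) = 148/15 + c)
y(2, 1) - (-215)*(-3 + 1) = (148/15 + 2) - (-215)*(-3 + 1) = 178/15 - (-215)*(-2) = 178/15 - 43*10 = 178/15 - 430 = -6272/15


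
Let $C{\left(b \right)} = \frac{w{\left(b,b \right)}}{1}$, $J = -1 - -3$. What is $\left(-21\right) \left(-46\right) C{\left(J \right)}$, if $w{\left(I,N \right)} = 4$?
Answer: $3864$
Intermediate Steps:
$J = 2$ ($J = -1 + 3 = 2$)
$C{\left(b \right)} = 4$ ($C{\left(b \right)} = \frac{4}{1} = 4 \cdot 1 = 4$)
$\left(-21\right) \left(-46\right) C{\left(J \right)} = \left(-21\right) \left(-46\right) 4 = 966 \cdot 4 = 3864$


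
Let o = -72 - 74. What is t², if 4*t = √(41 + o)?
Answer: -105/16 ≈ -6.5625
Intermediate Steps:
o = -146
t = I*√105/4 (t = √(41 - 146)/4 = √(-105)/4 = (I*√105)/4 = I*√105/4 ≈ 2.5617*I)
t² = (I*√105/4)² = -105/16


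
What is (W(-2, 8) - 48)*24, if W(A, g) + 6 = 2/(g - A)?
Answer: -6456/5 ≈ -1291.2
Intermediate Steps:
W(A, g) = -6 + 2/(g - A)
(W(-2, 8) - 48)*24 = (2*(-1 - 3*(-2) + 3*8)/(-2 - 1*8) - 48)*24 = (2*(-1 + 6 + 24)/(-2 - 8) - 48)*24 = (2*29/(-10) - 48)*24 = (2*(-⅒)*29 - 48)*24 = (-29/5 - 48)*24 = -269/5*24 = -6456/5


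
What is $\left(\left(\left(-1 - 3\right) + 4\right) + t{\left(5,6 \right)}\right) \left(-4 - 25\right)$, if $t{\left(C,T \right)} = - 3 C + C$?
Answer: $290$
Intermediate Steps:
$t{\left(C,T \right)} = - 2 C$
$\left(\left(\left(-1 - 3\right) + 4\right) + t{\left(5,6 \right)}\right) \left(-4 - 25\right) = \left(\left(\left(-1 - 3\right) + 4\right) - 10\right) \left(-4 - 25\right) = \left(\left(-4 + 4\right) - 10\right) \left(-4 - 25\right) = \left(0 - 10\right) \left(-29\right) = \left(-10\right) \left(-29\right) = 290$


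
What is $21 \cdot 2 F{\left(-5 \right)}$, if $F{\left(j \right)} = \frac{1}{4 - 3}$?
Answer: $42$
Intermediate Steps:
$F{\left(j \right)} = 1$ ($F{\left(j \right)} = 1^{-1} = 1$)
$21 \cdot 2 F{\left(-5 \right)} = 21 \cdot 2 \cdot 1 = 42 \cdot 1 = 42$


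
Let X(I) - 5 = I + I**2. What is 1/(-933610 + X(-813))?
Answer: -1/273449 ≈ -3.6570e-6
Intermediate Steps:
X(I) = 5 + I + I**2 (X(I) = 5 + (I + I**2) = 5 + I + I**2)
1/(-933610 + X(-813)) = 1/(-933610 + (5 - 813 + (-813)**2)) = 1/(-933610 + (5 - 813 + 660969)) = 1/(-933610 + 660161) = 1/(-273449) = -1/273449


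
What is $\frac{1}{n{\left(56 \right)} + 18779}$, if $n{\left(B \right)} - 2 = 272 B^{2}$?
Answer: $\frac{1}{871773} \approx 1.1471 \cdot 10^{-6}$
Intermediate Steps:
$n{\left(B \right)} = 2 + 272 B^{2}$
$\frac{1}{n{\left(56 \right)} + 18779} = \frac{1}{\left(2 + 272 \cdot 56^{2}\right) + 18779} = \frac{1}{\left(2 + 272 \cdot 3136\right) + 18779} = \frac{1}{\left(2 + 852992\right) + 18779} = \frac{1}{852994 + 18779} = \frac{1}{871773}$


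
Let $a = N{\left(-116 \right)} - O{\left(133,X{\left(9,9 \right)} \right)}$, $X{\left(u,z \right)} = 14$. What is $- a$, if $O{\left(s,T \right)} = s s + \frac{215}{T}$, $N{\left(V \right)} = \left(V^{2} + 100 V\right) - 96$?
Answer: $\frac{223221}{14} \approx 15944.0$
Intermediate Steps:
$N{\left(V \right)} = -96 + V^{2} + 100 V$
$O{\left(s,T \right)} = s^{2} + \frac{215}{T}$
$a = - \frac{223221}{14}$ ($a = \left(-96 + \left(-116\right)^{2} + 100 \left(-116\right)\right) - \left(133^{2} + \frac{215}{14}\right) = \left(-96 + 13456 - 11600\right) - \left(17689 + 215 \cdot \frac{1}{14}\right) = 1760 - \left(17689 + \frac{215}{14}\right) = 1760 - \frac{247861}{14} = - \frac{223221}{14} \approx -15944.0$)
$- a = \left(-1\right) \left(- \frac{223221}{14}\right) = \frac{223221}{14}$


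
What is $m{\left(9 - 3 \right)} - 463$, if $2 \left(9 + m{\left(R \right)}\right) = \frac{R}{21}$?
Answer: $- \frac{3303}{7} \approx -471.86$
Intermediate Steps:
$m{\left(R \right)} = -9 + \frac{R}{42}$ ($m{\left(R \right)} = -9 + \frac{R \frac{1}{21}}{2} = -9 + \frac{\frac{1}{21} R}{2} = -9 + \frac{R}{42}$)
$m{\left(9 - 3 \right)} - 463 = \left(-9 + \frac{9 - 3}{42}\right) - 463 = \left(-9 + \frac{1}{42} \cdot 6\right) - 463 = \left(-9 + \frac{1}{7}\right) - 463 = - \frac{62}{7} - 463 = - \frac{3303}{7}$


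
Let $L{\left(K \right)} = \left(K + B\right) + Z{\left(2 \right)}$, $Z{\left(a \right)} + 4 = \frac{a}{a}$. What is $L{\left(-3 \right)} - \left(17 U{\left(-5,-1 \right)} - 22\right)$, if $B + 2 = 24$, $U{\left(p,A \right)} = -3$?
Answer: $89$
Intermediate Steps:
$B = 22$ ($B = -2 + 24 = 22$)
$Z{\left(a \right)} = -3$ ($Z{\left(a \right)} = -4 + \frac{a}{a} = -4 + 1 = -3$)
$L{\left(K \right)} = 19 + K$ ($L{\left(K \right)} = \left(K + 22\right) - 3 = \left(22 + K\right) - 3 = 19 + K$)
$L{\left(-3 \right)} - \left(17 U{\left(-5,-1 \right)} - 22\right) = \left(19 - 3\right) - \left(17 \left(-3\right) - 22\right) = 16 - \left(-51 - 22\right) = 16 - -73 = 16 + 73 = 89$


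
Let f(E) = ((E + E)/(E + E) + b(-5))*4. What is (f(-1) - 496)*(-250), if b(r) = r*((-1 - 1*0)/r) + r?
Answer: 129000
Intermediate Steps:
b(r) = -1 + r (b(r) = r*((-1 + 0)/r) + r = r*(-1/r) + r = -1 + r)
f(E) = -20 (f(E) = ((E + E)/(E + E) + (-1 - 5))*4 = ((2*E)/((2*E)) - 6)*4 = ((2*E)*(1/(2*E)) - 6)*4 = (1 - 6)*4 = -5*4 = -20)
(f(-1) - 496)*(-250) = (-20 - 496)*(-250) = -516*(-250) = 129000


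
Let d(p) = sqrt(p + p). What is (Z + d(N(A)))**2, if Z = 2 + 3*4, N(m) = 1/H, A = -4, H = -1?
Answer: (14 + I*sqrt(2))**2 ≈ 194.0 + 39.598*I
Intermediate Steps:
N(m) = -1 (N(m) = 1/(-1) = -1)
d(p) = sqrt(2)*sqrt(p) (d(p) = sqrt(2*p) = sqrt(2)*sqrt(p))
Z = 14 (Z = 2 + 12 = 14)
(Z + d(N(A)))**2 = (14 + sqrt(2)*sqrt(-1))**2 = (14 + sqrt(2)*I)**2 = (14 + I*sqrt(2))**2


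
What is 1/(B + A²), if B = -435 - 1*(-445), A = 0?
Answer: ⅒ ≈ 0.10000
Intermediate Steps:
B = 10 (B = -435 + 445 = 10)
1/(B + A²) = 1/(10 + 0²) = 1/(10 + 0) = 1/10 = ⅒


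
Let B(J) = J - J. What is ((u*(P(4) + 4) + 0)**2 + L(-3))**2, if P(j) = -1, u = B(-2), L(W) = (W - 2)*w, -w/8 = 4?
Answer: 25600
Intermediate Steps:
w = -32 (w = -8*4 = -32)
L(W) = 64 - 32*W (L(W) = (W - 2)*(-32) = (-2 + W)*(-32) = 64 - 32*W)
B(J) = 0
u = 0
((u*(P(4) + 4) + 0)**2 + L(-3))**2 = ((0*(-1 + 4) + 0)**2 + (64 - 32*(-3)))**2 = ((0*3 + 0)**2 + (64 + 96))**2 = ((0 + 0)**2 + 160)**2 = (0**2 + 160)**2 = (0 + 160)**2 = 160**2 = 25600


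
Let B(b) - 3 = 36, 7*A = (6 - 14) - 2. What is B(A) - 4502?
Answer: -4463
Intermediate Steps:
A = -10/7 (A = ((6 - 14) - 2)/7 = (-8 - 2)/7 = (1/7)*(-10) = -10/7 ≈ -1.4286)
B(b) = 39 (B(b) = 3 + 36 = 39)
B(A) - 4502 = 39 - 4502 = -4463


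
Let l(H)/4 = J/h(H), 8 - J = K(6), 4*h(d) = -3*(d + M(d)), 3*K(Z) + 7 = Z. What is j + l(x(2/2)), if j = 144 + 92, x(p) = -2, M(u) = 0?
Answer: 2324/9 ≈ 258.22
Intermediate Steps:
K(Z) = -7/3 + Z/3
h(d) = -3*d/4 (h(d) = (-3*(d + 0))/4 = (-3*d)/4 = -3*d/4)
J = 25/3 (J = 8 - (-7/3 + (⅓)*6) = 8 - (-7/3 + 2) = 8 - 1*(-⅓) = 8 + ⅓ = 25/3 ≈ 8.3333)
l(H) = -400/(9*H) (l(H) = 4*(25/(3*((-3*H/4)))) = 4*(25*(-4/(3*H))/3) = 4*(-100/(9*H)) = -400/(9*H))
j = 236
j + l(x(2/2)) = 236 - 400/9/(-2) = 236 - 400/9*(-½) = 236 + 200/9 = 2324/9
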